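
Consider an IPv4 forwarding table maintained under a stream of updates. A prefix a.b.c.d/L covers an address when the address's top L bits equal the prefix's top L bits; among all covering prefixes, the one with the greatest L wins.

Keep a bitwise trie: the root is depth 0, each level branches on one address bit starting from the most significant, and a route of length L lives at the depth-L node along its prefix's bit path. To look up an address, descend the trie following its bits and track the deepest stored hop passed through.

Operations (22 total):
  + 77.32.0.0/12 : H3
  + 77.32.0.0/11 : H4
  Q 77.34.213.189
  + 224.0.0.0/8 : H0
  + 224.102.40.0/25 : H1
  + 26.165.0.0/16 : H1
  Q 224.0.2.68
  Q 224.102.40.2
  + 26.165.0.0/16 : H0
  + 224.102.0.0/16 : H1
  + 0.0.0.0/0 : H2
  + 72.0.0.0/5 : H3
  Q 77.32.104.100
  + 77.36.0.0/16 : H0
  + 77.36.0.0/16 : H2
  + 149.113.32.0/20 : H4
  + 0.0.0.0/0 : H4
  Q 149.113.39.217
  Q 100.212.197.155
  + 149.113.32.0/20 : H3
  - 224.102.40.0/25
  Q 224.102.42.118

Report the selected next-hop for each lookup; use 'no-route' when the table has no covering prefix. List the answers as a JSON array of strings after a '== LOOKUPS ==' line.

Apply in order:
  add 77.32.0.0/12 -> H3 at depth 12
  add 77.32.0.0/11 -> H4 at depth 11
  ? 77.34.213.189  path d0:-→d1:-→d2:-→d3:-→d4:-→d5:-→d6:-→d7:-→d8:-→d9:-→d10:-→d11:H4→d12:H3  best=H3
  add 224.0.0.0/8 -> H0 at depth 8
  add 224.102.40.0/25 -> H1 at depth 25
  add 26.165.0.0/16 -> H1 at depth 16
  ? 224.0.2.68  path d0:-→d1:-→d2:-→d3:-→d4:-→d5:-→d6:-→d7:-→d8:H0→d9:-  best=H0
  ? 224.102.40.2  path d0:-→d1:-→d2:-→d3:-→d4:-→d5:-→d6:-→d7:-→d8:H0→d9:-→d10:-→d11:-→d12:-→d13:-→d14:-→d15:-→d16:-→d17:-→d18:-→d19:-→d20:-→d21:-→d22:-→d23:-→d24:-→d25:H1  best=H1
  add 26.165.0.0/16 -> H0 at depth 16
  add 224.102.0.0/16 -> H1 at depth 16
  add 0.0.0.0/0 -> H2 at depth 0
  add 72.0.0.0/5 -> H3 at depth 5
  ? 77.32.104.100  path d0:H2→d1:-→d2:-→d3:-→d4:-→d5:H3→d6:-→d7:-→d8:-→d9:-→d10:-→d11:H4→d12:H3  best=H3
  add 77.36.0.0/16 -> H0 at depth 16
  add 77.36.0.0/16 -> H2 at depth 16
  add 149.113.32.0/20 -> H4 at depth 20
  add 0.0.0.0/0 -> H4 at depth 0
  ? 149.113.39.217  path d0:H4→d1:-→d2:-→d3:-→d4:-→d5:-→d6:-→d7:-→d8:-→d9:-→d10:-→d11:-→d12:-→d13:-→d14:-→d15:-→d16:-→d17:-→d18:-→d19:-→d20:H4  best=H4
  ? 100.212.197.155  path d0:H4→d1:-→d2:-  best=H4
  add 149.113.32.0/20 -> H3 at depth 20
  del 224.102.40.0/25 (clear depth 25)
  ? 224.102.42.118  path d0:H4→d1:-→d2:-→d3:-→d4:-→d5:-→d6:-→d7:-→d8:H0→d9:-→d10:-→d11:-→d12:-→d13:-→d14:-→d15:-→d16:H1→d17:-→d18:-→d19:-→d20:-→d21:-→d22:-  best=H1

== LOOKUPS ==
["H3","H0","H1","H3","H4","H4","H1"]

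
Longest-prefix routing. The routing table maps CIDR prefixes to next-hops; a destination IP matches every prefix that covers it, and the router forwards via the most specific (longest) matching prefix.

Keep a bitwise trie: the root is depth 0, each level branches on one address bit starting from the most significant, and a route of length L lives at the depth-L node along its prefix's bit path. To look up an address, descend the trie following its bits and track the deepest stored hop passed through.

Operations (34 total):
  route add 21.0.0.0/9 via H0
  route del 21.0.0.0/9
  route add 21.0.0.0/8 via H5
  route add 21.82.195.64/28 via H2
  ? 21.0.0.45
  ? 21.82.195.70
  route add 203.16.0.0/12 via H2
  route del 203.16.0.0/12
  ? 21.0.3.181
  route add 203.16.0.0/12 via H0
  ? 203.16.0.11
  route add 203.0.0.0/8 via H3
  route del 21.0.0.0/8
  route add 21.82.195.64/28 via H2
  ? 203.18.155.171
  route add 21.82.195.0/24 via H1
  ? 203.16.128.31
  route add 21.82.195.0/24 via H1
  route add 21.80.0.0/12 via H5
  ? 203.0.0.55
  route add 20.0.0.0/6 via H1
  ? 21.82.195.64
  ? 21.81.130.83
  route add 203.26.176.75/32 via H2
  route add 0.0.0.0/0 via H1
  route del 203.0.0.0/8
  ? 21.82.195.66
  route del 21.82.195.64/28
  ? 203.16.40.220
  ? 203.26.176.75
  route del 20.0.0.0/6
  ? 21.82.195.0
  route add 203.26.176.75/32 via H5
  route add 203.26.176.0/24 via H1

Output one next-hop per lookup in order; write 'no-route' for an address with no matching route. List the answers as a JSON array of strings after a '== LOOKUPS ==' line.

Process each operation:
  add 21.0.0.0/9 -> H0 at depth 9
  del 21.0.0.0/9 (clear depth 9)
  add 21.0.0.0/8 -> H5 at depth 8
  add 21.82.195.64/28 -> H2 at depth 28
  Q 21.0.0.45: descend 000101010 ; hops seen [H5] ; pick H5
  Q 21.82.195.70: descend 0001010101010010110000110100 ; hops seen [H5,H2] ; pick H2
  add 203.16.0.0/12 -> H2 at depth 12
  del 203.16.0.0/12 (clear depth 12)
  Q 21.0.3.181: descend 000101010 ; hops seen [H5] ; pick H5
  add 203.16.0.0/12 -> H0 at depth 12
  Q 203.16.0.11: descend 110010110001 ; hops seen [H0] ; pick H0
  add 203.0.0.0/8 -> H3 at depth 8
  del 21.0.0.0/8 (clear depth 8)
  add 21.82.195.64/28 -> H2 at depth 28
  Q 203.18.155.171: descend 110010110001 ; hops seen [H3,H0] ; pick H0
  add 21.82.195.0/24 -> H1 at depth 24
  Q 203.16.128.31: descend 110010110001 ; hops seen [H3,H0] ; pick H0
  add 21.82.195.0/24 -> H1 at depth 24
  add 21.80.0.0/12 -> H5 at depth 12
  Q 203.0.0.55: descend 11001011000 ; hops seen [H3] ; pick H3
  add 20.0.0.0/6 -> H1 at depth 6
  Q 21.82.195.64: descend 0001010101010010110000110100 ; hops seen [H1,H5,H1,H2] ; pick H2
  Q 21.81.130.83: descend 00010101010100 ; hops seen [H1,H5] ; pick H5
  add 203.26.176.75/32 -> H2 at depth 32
  add 0.0.0.0/0 -> H1 at depth 0
  del 203.0.0.0/8 (clear depth 8)
  Q 21.82.195.66: descend 0001010101010010110000110100 ; hops seen [H1,H1,H5,H1,H2] ; pick H2
  del 21.82.195.64/28 (clear depth 28)
  Q 203.16.40.220: descend 110010110001 ; hops seen [H1,H0] ; pick H0
  Q 203.26.176.75: descend 11001011000110101011000001001011 ; hops seen [H1,H0,H2] ; pick H2
  del 20.0.0.0/6 (clear depth 6)
  Q 21.82.195.0: descend 0001010101010010110000110 ; hops seen [H1,H5,H1] ; pick H1
  add 203.26.176.75/32 -> H5 at depth 32
  add 203.26.176.0/24 -> H1 at depth 24

== LOOKUPS ==
["H5","H2","H5","H0","H0","H0","H3","H2","H5","H2","H0","H2","H1"]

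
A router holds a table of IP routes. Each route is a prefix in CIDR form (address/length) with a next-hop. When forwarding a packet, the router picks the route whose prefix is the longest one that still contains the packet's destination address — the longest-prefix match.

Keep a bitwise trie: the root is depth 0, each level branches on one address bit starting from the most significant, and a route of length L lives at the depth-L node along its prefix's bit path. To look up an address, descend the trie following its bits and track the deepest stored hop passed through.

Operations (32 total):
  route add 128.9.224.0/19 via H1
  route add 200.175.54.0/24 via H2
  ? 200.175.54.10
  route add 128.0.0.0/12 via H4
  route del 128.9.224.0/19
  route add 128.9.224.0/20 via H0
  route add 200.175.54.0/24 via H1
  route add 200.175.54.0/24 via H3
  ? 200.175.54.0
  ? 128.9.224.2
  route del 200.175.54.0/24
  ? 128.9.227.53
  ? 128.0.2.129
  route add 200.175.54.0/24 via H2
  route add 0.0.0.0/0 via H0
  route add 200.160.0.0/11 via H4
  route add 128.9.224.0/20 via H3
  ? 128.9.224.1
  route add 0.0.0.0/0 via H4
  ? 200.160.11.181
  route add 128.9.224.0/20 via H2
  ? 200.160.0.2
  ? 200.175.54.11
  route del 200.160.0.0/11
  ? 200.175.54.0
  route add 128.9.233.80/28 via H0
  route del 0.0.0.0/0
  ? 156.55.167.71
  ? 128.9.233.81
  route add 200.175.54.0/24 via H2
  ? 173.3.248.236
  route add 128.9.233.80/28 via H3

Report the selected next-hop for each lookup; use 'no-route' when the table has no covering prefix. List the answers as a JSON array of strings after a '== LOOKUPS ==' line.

Trace:
  + 128.9.224.0/19 (H1) depth=19
  + 200.175.54.0/24 (H2) depth=24
  lookup 200.175.54.10: bits 110010001010111100110110 walk d0:-→d1:-→d2:-→d3:-→d4:-→d5:-→d6:-→d7:-→d8:-→d9:-→d10:-→d11:-→d12:-→d13:-→d14:-→d15:-→d16:-→d17:-→d18:-→d19:-→d20:-→d21:-→d22:-→d23:-→d24:H2 -> H2
  + 128.0.0.0/12 (H4) depth=12
  del 128.9.224.0/19 (clear depth 19)
  + 128.9.224.0/20 (H0) depth=20
  + 200.175.54.0/24 (H1) depth=24
  + 200.175.54.0/24 (H3) depth=24
  lookup 200.175.54.0: bits 110010001010111100110110 walk d0:-→d1:-→d2:-→d3:-→d4:-→d5:-→d6:-→d7:-→d8:-→d9:-→d10:-→d11:-→d12:-→d13:-→d14:-→d15:-→d16:-→d17:-→d18:-→d19:-→d20:-→d21:-→d22:-→d23:-→d24:H3 -> H3
  lookup 128.9.224.2: bits 10000000000010011110 walk d0:-→d1:-→d2:-→d3:-→d4:-→d5:-→d6:-→d7:-→d8:-→d9:-→d10:-→d11:-→d12:H4→d13:-→d14:-→d15:-→d16:-→d17:-→d18:-→d19:-→d20:H0 -> H0
  del 200.175.54.0/24 (clear depth 24)
  lookup 128.9.227.53: bits 10000000000010011110 walk d0:-→d1:-→d2:-→d3:-→d4:-→d5:-→d6:-→d7:-→d8:-→d9:-→d10:-→d11:-→d12:H4→d13:-→d14:-→d15:-→d16:-→d17:-→d18:-→d19:-→d20:H0 -> H0
  lookup 128.0.2.129: bits 100000000000 walk d0:-→d1:-→d2:-→d3:-→d4:-→d5:-→d6:-→d7:-→d8:-→d9:-→d10:-→d11:-→d12:H4 -> H4
  + 200.175.54.0/24 (H2) depth=24
  + 0.0.0.0/0 (H0) depth=0
  + 200.160.0.0/11 (H4) depth=11
  + 128.9.224.0/20 (H3) depth=20
  lookup 128.9.224.1: bits 10000000000010011110 walk d0:H0→d1:-→d2:-→d3:-→d4:-→d5:-→d6:-→d7:-→d8:-→d9:-→d10:-→d11:-→d12:H4→d13:-→d14:-→d15:-→d16:-→d17:-→d18:-→d19:-→d20:H3 -> H3
  + 0.0.0.0/0 (H4) depth=0
  lookup 200.160.11.181: bits 110010001010 walk d0:H4→d1:-→d2:-→d3:-→d4:-→d5:-→d6:-→d7:-→d8:-→d9:-→d10:-→d11:H4→d12:- -> H4
  + 128.9.224.0/20 (H2) depth=20
  lookup 200.160.0.2: bits 110010001010 walk d0:H4→d1:-→d2:-→d3:-→d4:-→d5:-→d6:-→d7:-→d8:-→d9:-→d10:-→d11:H4→d12:- -> H4
  lookup 200.175.54.11: bits 110010001010111100110110 walk d0:H4→d1:-→d2:-→d3:-→d4:-→d5:-→d6:-→d7:-→d8:-→d9:-→d10:-→d11:H4→d12:-→d13:-→d14:-→d15:-→d16:-→d17:-→d18:-→d19:-→d20:-→d21:-→d22:-→d23:-→d24:H2 -> H2
  del 200.160.0.0/11 (clear depth 11)
  lookup 200.175.54.0: bits 110010001010111100110110 walk d0:H4→d1:-→d2:-→d3:-→d4:-→d5:-→d6:-→d7:-→d8:-→d9:-→d10:-→d11:-→d12:-→d13:-→d14:-→d15:-→d16:-→d17:-→d18:-→d19:-→d20:-→d21:-→d22:-→d23:-→d24:H2 -> H2
  + 128.9.233.80/28 (H0) depth=28
  del 0.0.0.0/0 (clear depth 0)
  lookup 156.55.167.71: bits 100 walk d0:-→d1:-→d2:-→d3:- -> no-route
  lookup 128.9.233.81: bits 1000000000001001111010010101 walk d0:-→d1:-→d2:-→d3:-→d4:-→d5:-→d6:-→d7:-→d8:-→d9:-→d10:-→d11:-→d12:H4→d13:-→d14:-→d15:-→d16:-→d17:-→d18:-→d19:-→d20:H2→d21:-→d22:-→d23:-→d24:-→d25:-→d26:-→d27:-→d28:H0 -> H0
  + 200.175.54.0/24 (H2) depth=24
  lookup 173.3.248.236: bits 10 walk d0:-→d1:-→d2:- -> no-route
  + 128.9.233.80/28 (H3) depth=28

== LOOKUPS ==
["H2","H3","H0","H0","H4","H3","H4","H4","H2","H2","no-route","H0","no-route"]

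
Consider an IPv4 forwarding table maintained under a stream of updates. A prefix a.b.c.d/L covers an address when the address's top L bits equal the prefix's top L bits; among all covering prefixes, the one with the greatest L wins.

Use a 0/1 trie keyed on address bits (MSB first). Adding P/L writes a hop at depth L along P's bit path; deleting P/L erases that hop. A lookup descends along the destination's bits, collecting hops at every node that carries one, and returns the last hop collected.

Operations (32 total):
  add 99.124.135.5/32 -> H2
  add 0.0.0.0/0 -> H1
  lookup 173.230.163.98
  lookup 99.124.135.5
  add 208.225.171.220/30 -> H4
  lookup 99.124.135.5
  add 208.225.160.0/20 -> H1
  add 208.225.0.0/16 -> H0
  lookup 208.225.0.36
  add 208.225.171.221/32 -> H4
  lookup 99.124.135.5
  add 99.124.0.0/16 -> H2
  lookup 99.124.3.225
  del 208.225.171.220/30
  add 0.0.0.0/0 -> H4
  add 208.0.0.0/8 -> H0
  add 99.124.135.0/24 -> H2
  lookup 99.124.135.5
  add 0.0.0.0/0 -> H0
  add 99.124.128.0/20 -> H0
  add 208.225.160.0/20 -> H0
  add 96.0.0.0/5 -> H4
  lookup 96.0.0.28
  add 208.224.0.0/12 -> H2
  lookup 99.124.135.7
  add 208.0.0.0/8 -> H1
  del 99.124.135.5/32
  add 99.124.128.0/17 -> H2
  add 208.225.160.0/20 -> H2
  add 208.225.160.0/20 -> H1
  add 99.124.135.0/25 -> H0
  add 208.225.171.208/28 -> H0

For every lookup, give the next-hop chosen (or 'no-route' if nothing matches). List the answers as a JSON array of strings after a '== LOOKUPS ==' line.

Trace:
  add 99.124.135.5/32 -> H2 at depth 32
  add 0.0.0.0/0 -> H1 at depth 0
  Q 173.230.163.98: descend ε ; hops seen [H1] ; pick H1
  Q 99.124.135.5: descend 01100011011111001000011100000101 ; hops seen [H1,H2] ; pick H2
  add 208.225.171.220/30 -> H4 at depth 30
  Q 99.124.135.5: descend 01100011011111001000011100000101 ; hops seen [H1,H2] ; pick H2
  add 208.225.160.0/20 -> H1 at depth 20
  add 208.225.0.0/16 -> H0 at depth 16
  Q 208.225.0.36: descend 1101000011100001 ; hops seen [H1,H0] ; pick H0
  add 208.225.171.221/32 -> H4 at depth 32
  Q 99.124.135.5: descend 01100011011111001000011100000101 ; hops seen [H1,H2] ; pick H2
  add 99.124.0.0/16 -> H2 at depth 16
  Q 99.124.3.225: descend 0110001101111100 ; hops seen [H1,H2] ; pick H2
  del 208.225.171.220/30 (clear depth 30)
  add 0.0.0.0/0 -> H4 at depth 0
  add 208.0.0.0/8 -> H0 at depth 8
  add 99.124.135.0/24 -> H2 at depth 24
  Q 99.124.135.5: descend 01100011011111001000011100000101 ; hops seen [H4,H2,H2,H2] ; pick H2
  add 0.0.0.0/0 -> H0 at depth 0
  add 99.124.128.0/20 -> H0 at depth 20
  add 208.225.160.0/20 -> H0 at depth 20
  add 96.0.0.0/5 -> H4 at depth 5
  Q 96.0.0.28: descend 011000 ; hops seen [H0,H4] ; pick H4
  add 208.224.0.0/12 -> H2 at depth 12
  Q 99.124.135.7: descend 011000110111110010000111000001 ; hops seen [H0,H4,H2,H0,H2] ; pick H2
  add 208.0.0.0/8 -> H1 at depth 8
  del 99.124.135.5/32 (clear depth 32)
  add 99.124.128.0/17 -> H2 at depth 17
  add 208.225.160.0/20 -> H2 at depth 20
  add 208.225.160.0/20 -> H1 at depth 20
  add 99.124.135.0/25 -> H0 at depth 25
  add 208.225.171.208/28 -> H0 at depth 28

== LOOKUPS ==
["H1","H2","H2","H0","H2","H2","H2","H4","H2"]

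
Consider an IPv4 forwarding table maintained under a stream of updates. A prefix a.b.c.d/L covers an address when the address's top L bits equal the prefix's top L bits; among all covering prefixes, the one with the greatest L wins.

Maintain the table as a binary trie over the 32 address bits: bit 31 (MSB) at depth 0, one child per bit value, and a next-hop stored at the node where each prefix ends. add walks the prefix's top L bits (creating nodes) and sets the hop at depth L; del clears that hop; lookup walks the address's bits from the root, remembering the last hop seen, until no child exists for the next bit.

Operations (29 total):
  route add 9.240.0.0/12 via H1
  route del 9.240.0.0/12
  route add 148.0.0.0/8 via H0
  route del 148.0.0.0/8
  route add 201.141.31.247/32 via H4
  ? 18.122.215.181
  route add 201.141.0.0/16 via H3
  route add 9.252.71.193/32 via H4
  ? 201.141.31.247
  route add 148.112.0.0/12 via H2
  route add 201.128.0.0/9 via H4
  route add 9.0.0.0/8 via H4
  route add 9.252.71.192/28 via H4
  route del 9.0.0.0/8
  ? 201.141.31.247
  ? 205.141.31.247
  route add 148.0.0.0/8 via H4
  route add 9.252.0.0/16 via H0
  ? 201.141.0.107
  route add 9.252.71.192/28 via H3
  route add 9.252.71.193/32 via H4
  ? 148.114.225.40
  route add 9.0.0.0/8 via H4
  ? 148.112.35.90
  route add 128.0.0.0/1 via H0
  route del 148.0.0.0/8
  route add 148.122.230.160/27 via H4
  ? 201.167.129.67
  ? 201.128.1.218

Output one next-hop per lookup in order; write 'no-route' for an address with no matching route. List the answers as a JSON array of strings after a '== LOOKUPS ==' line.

Apply in order:
  add 9.240.0.0/12 -> H1 at depth 12
  del 9.240.0.0/12 (clear depth 12)
  add 148.0.0.0/8 -> H0 at depth 8
  del 148.0.0.0/8 (clear depth 8)
  add 201.141.31.247/32 -> H4 at depth 32
  lookup 18.122.215.181: bits 000 walk d0:-→d1:-→d2:-→d3:- -> no-route
  add 201.141.0.0/16 -> H3 at depth 16
  add 9.252.71.193/32 -> H4 at depth 32
  lookup 201.141.31.247: bits 11001001100011010001111111110111 walk d0:-→d1:-→d2:-→d3:-→d4:-→d5:-→d6:-→d7:-→d8:-→d9:-→d10:-→d11:-→d12:-→d13:-→d14:-→d15:-→d16:H3→d17:-→d18:-→d19:-→d20:-→d21:-→d22:-→d23:-→d24:-→d25:-→d26:-→d27:-→d28:-→d29:-→d30:-→d31:-→d32:H4 -> H4
  add 148.112.0.0/12 -> H2 at depth 12
  add 201.128.0.0/9 -> H4 at depth 9
  add 9.0.0.0/8 -> H4 at depth 8
  add 9.252.71.192/28 -> H4 at depth 28
  del 9.0.0.0/8 (clear depth 8)
  lookup 201.141.31.247: bits 11001001100011010001111111110111 walk d0:-→d1:-→d2:-→d3:-→d4:-→d5:-→d6:-→d7:-→d8:-→d9:H4→d10:-→d11:-→d12:-→d13:-→d14:-→d15:-→d16:H3→d17:-→d18:-→d19:-→d20:-→d21:-→d22:-→d23:-→d24:-→d25:-→d26:-→d27:-→d28:-→d29:-→d30:-→d31:-→d32:H4 -> H4
  lookup 205.141.31.247: bits 11001 walk d0:-→d1:-→d2:-→d3:-→d4:-→d5:- -> no-route
  add 148.0.0.0/8 -> H4 at depth 8
  add 9.252.0.0/16 -> H0 at depth 16
  lookup 201.141.0.107: bits 1100100110001101000 walk d0:-→d1:-→d2:-→d3:-→d4:-→d5:-→d6:-→d7:-→d8:-→d9:H4→d10:-→d11:-→d12:-→d13:-→d14:-→d15:-→d16:H3→d17:-→d18:-→d19:- -> H3
  add 9.252.71.192/28 -> H3 at depth 28
  add 9.252.71.193/32 -> H4 at depth 32
  lookup 148.114.225.40: bits 100101000111 walk d0:-→d1:-→d2:-→d3:-→d4:-→d5:-→d6:-→d7:-→d8:H4→d9:-→d10:-→d11:-→d12:H2 -> H2
  add 9.0.0.0/8 -> H4 at depth 8
  lookup 148.112.35.90: bits 100101000111 walk d0:-→d1:-→d2:-→d3:-→d4:-→d5:-→d6:-→d7:-→d8:H4→d9:-→d10:-→d11:-→d12:H2 -> H2
  add 128.0.0.0/1 -> H0 at depth 1
  del 148.0.0.0/8 (clear depth 8)
  add 148.122.230.160/27 -> H4 at depth 27
  lookup 201.167.129.67: bits 1100100110 walk d0:-→d1:H0→d2:-→d3:-→d4:-→d5:-→d6:-→d7:-→d8:-→d9:H4→d10:- -> H4
  lookup 201.128.1.218: bits 110010011000 walk d0:-→d1:H0→d2:-→d3:-→d4:-→d5:-→d6:-→d7:-→d8:-→d9:H4→d10:-→d11:-→d12:- -> H4

== LOOKUPS ==
["no-route","H4","H4","no-route","H3","H2","H2","H4","H4"]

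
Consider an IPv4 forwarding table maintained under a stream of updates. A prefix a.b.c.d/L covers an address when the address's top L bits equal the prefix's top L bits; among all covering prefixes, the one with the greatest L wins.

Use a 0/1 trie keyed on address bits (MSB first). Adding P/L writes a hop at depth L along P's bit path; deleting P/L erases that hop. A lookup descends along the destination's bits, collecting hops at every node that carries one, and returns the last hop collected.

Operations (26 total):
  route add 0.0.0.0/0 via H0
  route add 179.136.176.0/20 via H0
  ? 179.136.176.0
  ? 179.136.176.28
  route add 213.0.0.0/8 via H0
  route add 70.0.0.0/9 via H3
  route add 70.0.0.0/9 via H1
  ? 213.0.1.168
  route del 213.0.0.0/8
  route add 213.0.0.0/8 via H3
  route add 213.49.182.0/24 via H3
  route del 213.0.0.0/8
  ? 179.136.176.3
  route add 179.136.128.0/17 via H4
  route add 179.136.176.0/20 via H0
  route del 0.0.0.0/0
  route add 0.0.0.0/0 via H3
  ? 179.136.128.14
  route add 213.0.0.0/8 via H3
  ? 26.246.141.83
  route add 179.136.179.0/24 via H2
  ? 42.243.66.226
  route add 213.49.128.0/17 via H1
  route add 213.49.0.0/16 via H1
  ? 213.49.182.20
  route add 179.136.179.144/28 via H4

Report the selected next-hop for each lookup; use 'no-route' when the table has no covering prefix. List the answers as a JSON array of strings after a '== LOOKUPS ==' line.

Process each operation:
  + 0.0.0.0/0 (H0) depth=0
  + 179.136.176.0/20 (H0) depth=20
  Q 179.136.176.0: descend 10110011100010001011 ; hops seen [H0,H0] ; pick H0
  Q 179.136.176.28: descend 10110011100010001011 ; hops seen [H0,H0] ; pick H0
  + 213.0.0.0/8 (H0) depth=8
  + 70.0.0.0/9 (H3) depth=9
  + 70.0.0.0/9 (H1) depth=9
  Q 213.0.1.168: descend 11010101 ; hops seen [H0,H0] ; pick H0
  - 213.0.0.0/8 clear@8
  + 213.0.0.0/8 (H3) depth=8
  + 213.49.182.0/24 (H3) depth=24
  - 213.0.0.0/8 clear@8
  Q 179.136.176.3: descend 10110011100010001011 ; hops seen [H0,H0] ; pick H0
  + 179.136.128.0/17 (H4) depth=17
  + 179.136.176.0/20 (H0) depth=20
  - 0.0.0.0/0 clear@0
  + 0.0.0.0/0 (H3) depth=0
  Q 179.136.128.14: descend 101100111000100010 ; hops seen [H3,H4] ; pick H4
  + 213.0.0.0/8 (H3) depth=8
  Q 26.246.141.83: descend 0 ; hops seen [H3] ; pick H3
  + 179.136.179.0/24 (H2) depth=24
  Q 42.243.66.226: descend 0 ; hops seen [H3] ; pick H3
  + 213.49.128.0/17 (H1) depth=17
  + 213.49.0.0/16 (H1) depth=16
  Q 213.49.182.20: descend 110101010011000110110110 ; hops seen [H3,H3,H1,H1,H3] ; pick H3
  + 179.136.179.144/28 (H4) depth=28

== LOOKUPS ==
["H0","H0","H0","H0","H4","H3","H3","H3"]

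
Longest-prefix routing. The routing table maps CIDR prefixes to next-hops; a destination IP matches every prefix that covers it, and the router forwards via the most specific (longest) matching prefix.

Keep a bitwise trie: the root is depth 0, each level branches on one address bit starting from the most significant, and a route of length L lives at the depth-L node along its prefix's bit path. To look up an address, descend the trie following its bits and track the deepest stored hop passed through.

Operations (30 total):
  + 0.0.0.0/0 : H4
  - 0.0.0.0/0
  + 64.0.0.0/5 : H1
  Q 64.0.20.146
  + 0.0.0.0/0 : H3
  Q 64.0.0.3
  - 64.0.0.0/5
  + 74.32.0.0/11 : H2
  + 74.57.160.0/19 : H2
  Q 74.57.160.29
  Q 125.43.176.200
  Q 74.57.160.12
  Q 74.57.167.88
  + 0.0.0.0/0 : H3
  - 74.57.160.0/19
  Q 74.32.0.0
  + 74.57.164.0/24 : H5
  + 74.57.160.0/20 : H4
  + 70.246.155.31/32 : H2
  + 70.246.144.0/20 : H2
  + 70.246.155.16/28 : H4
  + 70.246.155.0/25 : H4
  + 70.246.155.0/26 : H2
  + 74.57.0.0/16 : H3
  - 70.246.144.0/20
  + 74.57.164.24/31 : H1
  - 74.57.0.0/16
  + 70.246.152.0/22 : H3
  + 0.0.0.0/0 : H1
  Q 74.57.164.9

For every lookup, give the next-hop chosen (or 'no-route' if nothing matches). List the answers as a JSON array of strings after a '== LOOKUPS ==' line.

Apply in order:
  + 0.0.0.0/0 (H4) depth=0
  - 0.0.0.0/0 clear@0
  + 64.0.0.0/5 (H1) depth=5
  ? 64.0.20.146  path d0:-→d1:-→d2:-→d3:-→d4:-→d5:H1  best=H1
  + 0.0.0.0/0 (H3) depth=0
  ? 64.0.0.3  path d0:H3→d1:-→d2:-→d3:-→d4:-→d5:H1  best=H1
  - 64.0.0.0/5 clear@5
  + 74.32.0.0/11 (H2) depth=11
  + 74.57.160.0/19 (H2) depth=19
  ? 74.57.160.29  path d0:H3→d1:-→d2:-→d3:-→d4:-→d5:-→d6:-→d7:-→d8:-→d9:-→d10:-→d11:H2→d12:-→d13:-→d14:-→d15:-→d16:-→d17:-→d18:-→d19:H2  best=H2
  ? 125.43.176.200  path d0:H3→d1:-→d2:-  best=H3
  ? 74.57.160.12  path d0:H3→d1:-→d2:-→d3:-→d4:-→d5:-→d6:-→d7:-→d8:-→d9:-→d10:-→d11:H2→d12:-→d13:-→d14:-→d15:-→d16:-→d17:-→d18:-→d19:H2  best=H2
  ? 74.57.167.88  path d0:H3→d1:-→d2:-→d3:-→d4:-→d5:-→d6:-→d7:-→d8:-→d9:-→d10:-→d11:H2→d12:-→d13:-→d14:-→d15:-→d16:-→d17:-→d18:-→d19:H2  best=H2
  + 0.0.0.0/0 (H3) depth=0
  - 74.57.160.0/19 clear@19
  ? 74.32.0.0  path d0:H3→d1:-→d2:-→d3:-→d4:-→d5:-→d6:-→d7:-→d8:-→d9:-→d10:-→d11:H2  best=H2
  + 74.57.164.0/24 (H5) depth=24
  + 74.57.160.0/20 (H4) depth=20
  + 70.246.155.31/32 (H2) depth=32
  + 70.246.144.0/20 (H2) depth=20
  + 70.246.155.16/28 (H4) depth=28
  + 70.246.155.0/25 (H4) depth=25
  + 70.246.155.0/26 (H2) depth=26
  + 74.57.0.0/16 (H3) depth=16
  - 70.246.144.0/20 clear@20
  + 74.57.164.24/31 (H1) depth=31
  - 74.57.0.0/16 clear@16
  + 70.246.152.0/22 (H3) depth=22
  + 0.0.0.0/0 (H1) depth=0
  ? 74.57.164.9  path d0:H1→d1:-→d2:-→d3:-→d4:-→d5:-→d6:-→d7:-→d8:-→d9:-→d10:-→d11:H2→d12:-→d13:-→d14:-→d15:-→d16:-→d17:-→d18:-→d19:-→d20:H4→d21:-→d22:-→d23:-→d24:H5→d25:-→d26:-→d27:-  best=H5

== LOOKUPS ==
["H1","H1","H2","H3","H2","H2","H2","H5"]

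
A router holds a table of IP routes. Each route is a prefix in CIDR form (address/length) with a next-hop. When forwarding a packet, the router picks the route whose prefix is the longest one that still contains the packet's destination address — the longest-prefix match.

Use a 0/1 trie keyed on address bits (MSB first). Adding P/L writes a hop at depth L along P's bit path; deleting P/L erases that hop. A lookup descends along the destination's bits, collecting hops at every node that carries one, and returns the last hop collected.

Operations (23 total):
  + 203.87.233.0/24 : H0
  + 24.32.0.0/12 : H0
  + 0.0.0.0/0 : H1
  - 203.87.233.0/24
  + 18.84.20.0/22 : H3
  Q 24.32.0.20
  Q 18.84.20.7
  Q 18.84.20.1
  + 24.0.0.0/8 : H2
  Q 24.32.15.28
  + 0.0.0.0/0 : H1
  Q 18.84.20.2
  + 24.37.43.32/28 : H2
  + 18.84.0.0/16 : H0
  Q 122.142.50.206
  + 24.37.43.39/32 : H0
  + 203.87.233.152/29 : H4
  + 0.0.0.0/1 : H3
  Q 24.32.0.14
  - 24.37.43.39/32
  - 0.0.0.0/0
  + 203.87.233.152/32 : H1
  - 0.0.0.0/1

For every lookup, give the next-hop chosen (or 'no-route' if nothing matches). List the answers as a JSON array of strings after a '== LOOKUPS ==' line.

Process each operation:
  + 203.87.233.0/24 (H0) depth=24
  + 24.32.0.0/12 (H0) depth=12
  + 0.0.0.0/0 (H1) depth=0
  - 203.87.233.0/24 clear@24
  + 18.84.20.0/22 (H3) depth=22
  lookup 24.32.0.20: bits 000110000010 walk d0:H1→d1:-→d2:-→d3:-→d4:-→d5:-→d6:-→d7:-→d8:-→d9:-→d10:-→d11:-→d12:H0 -> H0
  lookup 18.84.20.7: bits 0001001001010100000101 walk d0:H1→d1:-→d2:-→d3:-→d4:-→d5:-→d6:-→d7:-→d8:-→d9:-→d10:-→d11:-→d12:-→d13:-→d14:-→d15:-→d16:-→d17:-→d18:-→d19:-→d20:-→d21:-→d22:H3 -> H3
  lookup 18.84.20.1: bits 0001001001010100000101 walk d0:H1→d1:-→d2:-→d3:-→d4:-→d5:-→d6:-→d7:-→d8:-→d9:-→d10:-→d11:-→d12:-→d13:-→d14:-→d15:-→d16:-→d17:-→d18:-→d19:-→d20:-→d21:-→d22:H3 -> H3
  + 24.0.0.0/8 (H2) depth=8
  lookup 24.32.15.28: bits 000110000010 walk d0:H1→d1:-→d2:-→d3:-→d4:-→d5:-→d6:-→d7:-→d8:H2→d9:-→d10:-→d11:-→d12:H0 -> H0
  + 0.0.0.0/0 (H1) depth=0
  lookup 18.84.20.2: bits 0001001001010100000101 walk d0:H1→d1:-→d2:-→d3:-→d4:-→d5:-→d6:-→d7:-→d8:-→d9:-→d10:-→d11:-→d12:-→d13:-→d14:-→d15:-→d16:-→d17:-→d18:-→d19:-→d20:-→d21:-→d22:H3 -> H3
  + 24.37.43.32/28 (H2) depth=28
  + 18.84.0.0/16 (H0) depth=16
  lookup 122.142.50.206: bits 0 walk d0:H1→d1:- -> H1
  + 24.37.43.39/32 (H0) depth=32
  + 203.87.233.152/29 (H4) depth=29
  + 0.0.0.0/1 (H3) depth=1
  lookup 24.32.0.14: bits 0001100000100 walk d0:H1→d1:H3→d2:-→d3:-→d4:-→d5:-→d6:-→d7:-→d8:H2→d9:-→d10:-→d11:-→d12:H0→d13:- -> H0
  - 24.37.43.39/32 clear@32
  - 0.0.0.0/0 clear@0
  + 203.87.233.152/32 (H1) depth=32
  - 0.0.0.0/1 clear@1

== LOOKUPS ==
["H0","H3","H3","H0","H3","H1","H0"]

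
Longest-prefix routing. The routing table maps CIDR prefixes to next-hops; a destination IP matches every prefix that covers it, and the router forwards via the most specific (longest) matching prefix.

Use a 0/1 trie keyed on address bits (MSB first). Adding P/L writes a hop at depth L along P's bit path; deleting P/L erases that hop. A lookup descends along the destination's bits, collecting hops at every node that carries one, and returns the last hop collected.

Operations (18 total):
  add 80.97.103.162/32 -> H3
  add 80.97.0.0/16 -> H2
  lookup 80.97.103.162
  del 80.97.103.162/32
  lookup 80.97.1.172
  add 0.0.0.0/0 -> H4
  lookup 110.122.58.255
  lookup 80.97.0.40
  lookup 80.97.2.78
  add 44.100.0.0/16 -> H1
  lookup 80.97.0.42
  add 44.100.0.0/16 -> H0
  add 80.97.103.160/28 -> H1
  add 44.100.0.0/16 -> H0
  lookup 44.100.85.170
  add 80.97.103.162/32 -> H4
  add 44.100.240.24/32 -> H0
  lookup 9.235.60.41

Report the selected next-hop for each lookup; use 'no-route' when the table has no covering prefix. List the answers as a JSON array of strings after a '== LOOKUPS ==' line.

Trace:
  add 80.97.103.162/32 -> H3 at depth 32
  add 80.97.0.0/16 -> H2 at depth 16
  Q 80.97.103.162: descend 01010000011000010110011110100010 ; hops seen [H2,H3] ; pick H3
  del 80.97.103.162/32 (clear depth 32)
  Q 80.97.1.172: descend 01010000011000010 ; hops seen [H2] ; pick H2
  add 0.0.0.0/0 -> H4 at depth 0
  Q 110.122.58.255: descend 01 ; hops seen [H4] ; pick H4
  Q 80.97.0.40: descend 01010000011000010 ; hops seen [H4,H2] ; pick H2
  Q 80.97.2.78: descend 01010000011000010 ; hops seen [H4,H2] ; pick H2
  add 44.100.0.0/16 -> H1 at depth 16
  Q 80.97.0.42: descend 01010000011000010 ; hops seen [H4,H2] ; pick H2
  add 44.100.0.0/16 -> H0 at depth 16
  add 80.97.103.160/28 -> H1 at depth 28
  add 44.100.0.0/16 -> H0 at depth 16
  Q 44.100.85.170: descend 0010110001100100 ; hops seen [H4,H0] ; pick H0
  add 80.97.103.162/32 -> H4 at depth 32
  add 44.100.240.24/32 -> H0 at depth 32
  Q 9.235.60.41: descend 00 ; hops seen [H4] ; pick H4

== LOOKUPS ==
["H3","H2","H4","H2","H2","H2","H0","H4"]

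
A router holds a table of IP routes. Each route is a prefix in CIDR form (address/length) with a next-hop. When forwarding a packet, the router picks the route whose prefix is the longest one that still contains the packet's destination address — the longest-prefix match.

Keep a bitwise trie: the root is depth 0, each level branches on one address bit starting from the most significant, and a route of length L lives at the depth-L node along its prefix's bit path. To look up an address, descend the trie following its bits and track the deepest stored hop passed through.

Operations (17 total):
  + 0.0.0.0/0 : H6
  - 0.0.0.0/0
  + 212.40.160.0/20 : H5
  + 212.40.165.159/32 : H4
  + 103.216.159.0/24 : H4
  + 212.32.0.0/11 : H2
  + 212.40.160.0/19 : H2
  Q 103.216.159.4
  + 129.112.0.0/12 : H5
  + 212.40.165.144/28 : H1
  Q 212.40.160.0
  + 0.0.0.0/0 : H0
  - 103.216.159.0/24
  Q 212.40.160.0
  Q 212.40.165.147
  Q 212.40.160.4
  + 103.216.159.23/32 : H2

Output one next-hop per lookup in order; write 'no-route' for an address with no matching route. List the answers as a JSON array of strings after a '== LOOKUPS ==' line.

Trace:
  add 0.0.0.0/0 -> H6 at depth 0
  del 0.0.0.0/0 (clear depth 0)
  add 212.40.160.0/20 -> H5 at depth 20
  add 212.40.165.159/32 -> H4 at depth 32
  add 103.216.159.0/24 -> H4 at depth 24
  add 212.32.0.0/11 -> H2 at depth 11
  add 212.40.160.0/19 -> H2 at depth 19
  Q 103.216.159.4: descend 011001111101100010011111 ; hops seen [H4] ; pick H4
  add 129.112.0.0/12 -> H5 at depth 12
  add 212.40.165.144/28 -> H1 at depth 28
  Q 212.40.160.0: descend 110101000010100010100 ; hops seen [H2,H2,H5] ; pick H5
  add 0.0.0.0/0 -> H0 at depth 0
  del 103.216.159.0/24 (clear depth 24)
  Q 212.40.160.0: descend 110101000010100010100 ; hops seen [H0,H2,H2,H5] ; pick H5
  Q 212.40.165.147: descend 1101010000101000101001011001 ; hops seen [H0,H2,H2,H5,H1] ; pick H1
  Q 212.40.160.4: descend 110101000010100010100 ; hops seen [H0,H2,H2,H5] ; pick H5
  add 103.216.159.23/32 -> H2 at depth 32

== LOOKUPS ==
["H4","H5","H5","H1","H5"]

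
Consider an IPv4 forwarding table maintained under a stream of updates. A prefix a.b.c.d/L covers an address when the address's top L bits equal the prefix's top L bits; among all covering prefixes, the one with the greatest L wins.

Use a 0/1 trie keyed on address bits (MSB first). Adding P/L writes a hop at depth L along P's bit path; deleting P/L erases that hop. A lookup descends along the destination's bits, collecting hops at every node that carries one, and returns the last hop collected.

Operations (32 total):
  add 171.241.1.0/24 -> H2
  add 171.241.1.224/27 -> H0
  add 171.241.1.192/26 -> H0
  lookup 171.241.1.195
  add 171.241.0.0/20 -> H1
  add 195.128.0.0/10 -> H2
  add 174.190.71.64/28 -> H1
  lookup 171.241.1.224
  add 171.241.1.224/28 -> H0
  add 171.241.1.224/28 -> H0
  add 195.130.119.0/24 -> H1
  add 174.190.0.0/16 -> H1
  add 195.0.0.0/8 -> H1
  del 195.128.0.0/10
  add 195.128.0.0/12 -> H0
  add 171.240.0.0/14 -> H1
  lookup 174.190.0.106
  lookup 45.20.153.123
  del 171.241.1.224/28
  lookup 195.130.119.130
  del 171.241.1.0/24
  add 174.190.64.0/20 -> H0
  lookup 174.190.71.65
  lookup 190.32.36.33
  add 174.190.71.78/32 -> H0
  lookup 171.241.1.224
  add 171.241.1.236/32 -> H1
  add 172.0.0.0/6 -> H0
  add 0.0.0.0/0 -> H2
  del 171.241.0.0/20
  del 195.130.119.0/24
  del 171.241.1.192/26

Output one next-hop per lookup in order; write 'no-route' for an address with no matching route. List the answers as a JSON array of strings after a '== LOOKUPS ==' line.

Process each operation:
  + 171.241.1.0/24 (H2) depth=24
  + 171.241.1.224/27 (H0) depth=27
  + 171.241.1.192/26 (H0) depth=26
  Q 171.241.1.195: descend 10101011111100010000000111 ; hops seen [H2,H0] ; pick H0
  + 171.241.0.0/20 (H1) depth=20
  + 195.128.0.0/10 (H2) depth=10
  + 174.190.71.64/28 (H1) depth=28
  Q 171.241.1.224: descend 101010111111000100000001111 ; hops seen [H1,H2,H0,H0] ; pick H0
  + 171.241.1.224/28 (H0) depth=28
  + 171.241.1.224/28 (H0) depth=28
  + 195.130.119.0/24 (H1) depth=24
  + 174.190.0.0/16 (H1) depth=16
  + 195.0.0.0/8 (H1) depth=8
  - 195.128.0.0/10 clear@10
  + 195.128.0.0/12 (H0) depth=12
  + 171.240.0.0/14 (H1) depth=14
  Q 174.190.0.106: descend 10101110101111100 ; hops seen [H1] ; pick H1
  Q 45.20.153.123: descend ε ; hops seen [∅] ; pick no-route
  - 171.241.1.224/28 clear@28
  Q 195.130.119.130: descend 110000111000001001110111 ; hops seen [H1,H0,H1] ; pick H1
  - 171.241.1.0/24 clear@24
  + 174.190.64.0/20 (H0) depth=20
  Q 174.190.71.65: descend 1010111010111110010001110100 ; hops seen [H1,H0,H1] ; pick H1
  Q 190.32.36.33: descend 101 ; hops seen [∅] ; pick no-route
  + 174.190.71.78/32 (H0) depth=32
  Q 171.241.1.224: descend 1010101111110001000000011110 ; hops seen [H1,H1,H0,H0] ; pick H0
  + 171.241.1.236/32 (H1) depth=32
  + 172.0.0.0/6 (H0) depth=6
  + 0.0.0.0/0 (H2) depth=0
  - 171.241.0.0/20 clear@20
  - 195.130.119.0/24 clear@24
  - 171.241.1.192/26 clear@26

== LOOKUPS ==
["H0","H0","H1","no-route","H1","H1","no-route","H0"]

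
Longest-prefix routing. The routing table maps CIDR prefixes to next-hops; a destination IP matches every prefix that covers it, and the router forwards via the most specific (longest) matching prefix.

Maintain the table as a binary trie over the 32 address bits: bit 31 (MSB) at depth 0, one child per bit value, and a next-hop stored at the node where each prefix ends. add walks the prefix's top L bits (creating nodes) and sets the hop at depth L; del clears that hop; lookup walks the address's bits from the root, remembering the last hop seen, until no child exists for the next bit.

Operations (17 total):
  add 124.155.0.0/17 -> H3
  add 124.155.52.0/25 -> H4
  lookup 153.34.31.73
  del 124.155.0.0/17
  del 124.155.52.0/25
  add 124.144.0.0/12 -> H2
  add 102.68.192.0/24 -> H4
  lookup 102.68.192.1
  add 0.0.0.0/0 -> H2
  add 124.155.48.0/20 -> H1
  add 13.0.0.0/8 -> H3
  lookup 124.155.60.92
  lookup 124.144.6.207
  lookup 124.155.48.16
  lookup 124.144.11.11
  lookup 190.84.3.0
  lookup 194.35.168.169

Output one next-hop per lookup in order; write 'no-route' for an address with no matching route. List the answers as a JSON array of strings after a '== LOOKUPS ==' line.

Apply in order:
  + 124.155.0.0/17 (H3) depth=17
  + 124.155.52.0/25 (H4) depth=25
  Q 153.34.31.73: descend ε ; hops seen [∅] ; pick no-route
  del 124.155.0.0/17 (clear depth 17)
  del 124.155.52.0/25 (clear depth 25)
  + 124.144.0.0/12 (H2) depth=12
  + 102.68.192.0/24 (H4) depth=24
  Q 102.68.192.1: descend 011001100100010011000000 ; hops seen [H4] ; pick H4
  + 0.0.0.0/0 (H2) depth=0
  + 124.155.48.0/20 (H1) depth=20
  + 13.0.0.0/8 (H3) depth=8
  Q 124.155.60.92: descend 01111100100110110011 ; hops seen [H2,H2,H1] ; pick H1
  Q 124.144.6.207: descend 011111001001 ; hops seen [H2,H2] ; pick H2
  Q 124.155.48.16: descend 011111001001101100110 ; hops seen [H2,H2,H1] ; pick H1
  Q 124.144.11.11: descend 011111001001 ; hops seen [H2,H2] ; pick H2
  Q 190.84.3.0: descend ε ; hops seen [H2] ; pick H2
  Q 194.35.168.169: descend ε ; hops seen [H2] ; pick H2

== LOOKUPS ==
["no-route","H4","H1","H2","H1","H2","H2","H2"]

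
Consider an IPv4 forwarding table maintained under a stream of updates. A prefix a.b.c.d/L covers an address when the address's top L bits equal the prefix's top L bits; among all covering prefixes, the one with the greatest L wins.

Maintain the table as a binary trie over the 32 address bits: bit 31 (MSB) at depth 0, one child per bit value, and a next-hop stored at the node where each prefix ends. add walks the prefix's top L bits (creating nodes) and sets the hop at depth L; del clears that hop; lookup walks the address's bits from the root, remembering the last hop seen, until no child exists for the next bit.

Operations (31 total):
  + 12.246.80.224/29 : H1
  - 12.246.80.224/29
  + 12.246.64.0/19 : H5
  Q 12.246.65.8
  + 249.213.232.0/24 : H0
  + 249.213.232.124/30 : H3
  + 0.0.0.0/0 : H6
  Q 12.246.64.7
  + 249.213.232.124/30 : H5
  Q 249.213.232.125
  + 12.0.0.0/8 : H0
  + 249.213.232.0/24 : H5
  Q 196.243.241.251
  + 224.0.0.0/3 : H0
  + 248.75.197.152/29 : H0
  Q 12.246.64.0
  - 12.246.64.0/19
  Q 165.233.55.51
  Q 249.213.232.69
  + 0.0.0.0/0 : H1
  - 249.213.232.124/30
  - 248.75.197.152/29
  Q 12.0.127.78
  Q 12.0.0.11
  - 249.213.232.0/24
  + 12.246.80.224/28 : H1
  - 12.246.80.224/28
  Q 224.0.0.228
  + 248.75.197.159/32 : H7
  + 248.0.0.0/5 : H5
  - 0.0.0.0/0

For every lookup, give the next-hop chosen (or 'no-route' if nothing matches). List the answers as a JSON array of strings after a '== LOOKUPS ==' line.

Process each operation:
  add 12.246.80.224/29 -> H1 at depth 29
  - 12.246.80.224/29 clear@29
  add 12.246.64.0/19 -> H5 at depth 19
  lookup 12.246.65.8: bits 0000110011110110010 walk d0:-→d1:-→d2:-→d3:-→d4:-→d5:-→d6:-→d7:-→d8:-→d9:-→d10:-→d11:-→d12:-→d13:-→d14:-→d15:-→d16:-→d17:-→d18:-→d19:H5 -> H5
  add 249.213.232.0/24 -> H0 at depth 24
  add 249.213.232.124/30 -> H3 at depth 30
  add 0.0.0.0/0 -> H6 at depth 0
  lookup 12.246.64.7: bits 0000110011110110010 walk d0:H6→d1:-→d2:-→d3:-→d4:-→d5:-→d6:-→d7:-→d8:-→d9:-→d10:-→d11:-→d12:-→d13:-→d14:-→d15:-→d16:-→d17:-→d18:-→d19:H5 -> H5
  add 249.213.232.124/30 -> H5 at depth 30
  lookup 249.213.232.125: bits 111110011101010111101000011111 walk d0:H6→d1:-→d2:-→d3:-→d4:-→d5:-→d6:-→d7:-→d8:-→d9:-→d10:-→d11:-→d12:-→d13:-→d14:-→d15:-→d16:-→d17:-→d18:-→d19:-→d20:-→d21:-→d22:-→d23:-→d24:H0→d25:-→d26:-→d27:-→d28:-→d29:-→d30:H5 -> H5
  add 12.0.0.0/8 -> H0 at depth 8
  add 249.213.232.0/24 -> H5 at depth 24
  lookup 196.243.241.251: bits 11 walk d0:H6→d1:-→d2:- -> H6
  add 224.0.0.0/3 -> H0 at depth 3
  add 248.75.197.152/29 -> H0 at depth 29
  lookup 12.246.64.0: bits 0000110011110110010 walk d0:H6→d1:-→d2:-→d3:-→d4:-→d5:-→d6:-→d7:-→d8:H0→d9:-→d10:-→d11:-→d12:-→d13:-→d14:-→d15:-→d16:-→d17:-→d18:-→d19:H5 -> H5
  - 12.246.64.0/19 clear@19
  lookup 165.233.55.51: bits 1 walk d0:H6→d1:- -> H6
  lookup 249.213.232.69: bits 11111001110101011110100001 walk d0:H6→d1:-→d2:-→d3:H0→d4:-→d5:-→d6:-→d7:-→d8:-→d9:-→d10:-→d11:-→d12:-→d13:-→d14:-→d15:-→d16:-→d17:-→d18:-→d19:-→d20:-→d21:-→d22:-→d23:-→d24:H5→d25:-→d26:- -> H5
  add 0.0.0.0/0 -> H1 at depth 0
  - 249.213.232.124/30 clear@30
  - 248.75.197.152/29 clear@29
  lookup 12.0.127.78: bits 00001100 walk d0:H1→d1:-→d2:-→d3:-→d4:-→d5:-→d6:-→d7:-→d8:H0 -> H0
  lookup 12.0.0.11: bits 00001100 walk d0:H1→d1:-→d2:-→d3:-→d4:-→d5:-→d6:-→d7:-→d8:H0 -> H0
  - 249.213.232.0/24 clear@24
  add 12.246.80.224/28 -> H1 at depth 28
  - 12.246.80.224/28 clear@28
  lookup 224.0.0.228: bits 111 walk d0:H1→d1:-→d2:-→d3:H0 -> H0
  add 248.75.197.159/32 -> H7 at depth 32
  add 248.0.0.0/5 -> H5 at depth 5
  - 0.0.0.0/0 clear@0

== LOOKUPS ==
["H5","H5","H5","H6","H5","H6","H5","H0","H0","H0"]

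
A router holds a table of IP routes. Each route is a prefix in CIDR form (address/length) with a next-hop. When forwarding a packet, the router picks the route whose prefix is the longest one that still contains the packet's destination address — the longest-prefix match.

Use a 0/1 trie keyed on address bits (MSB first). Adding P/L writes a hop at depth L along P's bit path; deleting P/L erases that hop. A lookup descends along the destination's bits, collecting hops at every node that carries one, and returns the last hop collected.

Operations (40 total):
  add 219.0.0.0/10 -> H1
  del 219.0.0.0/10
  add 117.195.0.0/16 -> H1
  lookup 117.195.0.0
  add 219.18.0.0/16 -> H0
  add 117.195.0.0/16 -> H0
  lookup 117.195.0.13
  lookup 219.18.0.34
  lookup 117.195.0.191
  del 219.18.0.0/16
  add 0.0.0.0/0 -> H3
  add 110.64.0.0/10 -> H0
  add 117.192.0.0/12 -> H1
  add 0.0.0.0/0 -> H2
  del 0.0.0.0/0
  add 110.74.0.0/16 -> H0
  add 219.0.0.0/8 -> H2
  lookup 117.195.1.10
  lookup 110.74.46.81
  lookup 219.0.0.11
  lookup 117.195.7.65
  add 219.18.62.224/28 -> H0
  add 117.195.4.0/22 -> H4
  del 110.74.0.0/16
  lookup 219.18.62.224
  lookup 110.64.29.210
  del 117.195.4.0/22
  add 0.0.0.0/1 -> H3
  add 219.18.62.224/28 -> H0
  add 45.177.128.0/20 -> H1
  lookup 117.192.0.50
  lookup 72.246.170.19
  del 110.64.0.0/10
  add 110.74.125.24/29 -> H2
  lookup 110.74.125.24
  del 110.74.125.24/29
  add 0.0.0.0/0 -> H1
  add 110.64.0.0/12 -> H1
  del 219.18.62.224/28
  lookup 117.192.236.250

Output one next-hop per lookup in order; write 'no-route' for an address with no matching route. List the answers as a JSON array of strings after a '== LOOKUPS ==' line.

Process each operation:
  + 219.0.0.0/10 (H1) depth=10
  del 219.0.0.0/10 (clear depth 10)
  + 117.195.0.0/16 (H1) depth=16
  lookup 117.195.0.0: bits 0111010111000011 walk d0:-→d1:-→d2:-→d3:-→d4:-→d5:-→d6:-→d7:-→d8:-→d9:-→d10:-→d11:-→d12:-→d13:-→d14:-→d15:-→d16:H1 -> H1
  + 219.18.0.0/16 (H0) depth=16
  + 117.195.0.0/16 (H0) depth=16
  lookup 117.195.0.13: bits 0111010111000011 walk d0:-→d1:-→d2:-→d3:-→d4:-→d5:-→d6:-→d7:-→d8:-→d9:-→d10:-→d11:-→d12:-→d13:-→d14:-→d15:-→d16:H0 -> H0
  lookup 219.18.0.34: bits 1101101100010010 walk d0:-→d1:-→d2:-→d3:-→d4:-→d5:-→d6:-→d7:-→d8:-→d9:-→d10:-→d11:-→d12:-→d13:-→d14:-→d15:-→d16:H0 -> H0
  lookup 117.195.0.191: bits 0111010111000011 walk d0:-→d1:-→d2:-→d3:-→d4:-→d5:-→d6:-→d7:-→d8:-→d9:-→d10:-→d11:-→d12:-→d13:-→d14:-→d15:-→d16:H0 -> H0
  del 219.18.0.0/16 (clear depth 16)
  + 0.0.0.0/0 (H3) depth=0
  + 110.64.0.0/10 (H0) depth=10
  + 117.192.0.0/12 (H1) depth=12
  + 0.0.0.0/0 (H2) depth=0
  del 0.0.0.0/0 (clear depth 0)
  + 110.74.0.0/16 (H0) depth=16
  + 219.0.0.0/8 (H2) depth=8
  lookup 117.195.1.10: bits 0111010111000011 walk d0:-→d1:-→d2:-→d3:-→d4:-→d5:-→d6:-→d7:-→d8:-→d9:-→d10:-→d11:-→d12:H1→d13:-→d14:-→d15:-→d16:H0 -> H0
  lookup 110.74.46.81: bits 0110111001001010 walk d0:-→d1:-→d2:-→d3:-→d4:-→d5:-→d6:-→d7:-→d8:-→d9:-→d10:H0→d11:-→d12:-→d13:-→d14:-→d15:-→d16:H0 -> H0
  lookup 219.0.0.11: bits 11011011000 walk d0:-→d1:-→d2:-→d3:-→d4:-→d5:-→d6:-→d7:-→d8:H2→d9:-→d10:-→d11:- -> H2
  lookup 117.195.7.65: bits 0111010111000011 walk d0:-→d1:-→d2:-→d3:-→d4:-→d5:-→d6:-→d7:-→d8:-→d9:-→d10:-→d11:-→d12:H1→d13:-→d14:-→d15:-→d16:H0 -> H0
  + 219.18.62.224/28 (H0) depth=28
  + 117.195.4.0/22 (H4) depth=22
  del 110.74.0.0/16 (clear depth 16)
  lookup 219.18.62.224: bits 1101101100010010001111101110 walk d0:-→d1:-→d2:-→d3:-→d4:-→d5:-→d6:-→d7:-→d8:H2→d9:-→d10:-→d11:-→d12:-→d13:-→d14:-→d15:-→d16:-→d17:-→d18:-→d19:-→d20:-→d21:-→d22:-→d23:-→d24:-→d25:-→d26:-→d27:-→d28:H0 -> H0
  lookup 110.64.29.210: bits 011011100100 walk d0:-→d1:-→d2:-→d3:-→d4:-→d5:-→d6:-→d7:-→d8:-→d9:-→d10:H0→d11:-→d12:- -> H0
  del 117.195.4.0/22 (clear depth 22)
  + 0.0.0.0/1 (H3) depth=1
  + 219.18.62.224/28 (H0) depth=28
  + 45.177.128.0/20 (H1) depth=20
  lookup 117.192.0.50: bits 01110101110000 walk d0:-→d1:H3→d2:-→d3:-→d4:-→d5:-→d6:-→d7:-→d8:-→d9:-→d10:-→d11:-→d12:H1→d13:-→d14:- -> H1
  lookup 72.246.170.19: bits 01 walk d0:-→d1:H3→d2:- -> H3
  del 110.64.0.0/10 (clear depth 10)
  + 110.74.125.24/29 (H2) depth=29
  lookup 110.74.125.24: bits 01101110010010100111110100011 walk d0:-→d1:H3→d2:-→d3:-→d4:-→d5:-→d6:-→d7:-→d8:-→d9:-→d10:-→d11:-→d12:-→d13:-→d14:-→d15:-→d16:-→d17:-→d18:-→d19:-→d20:-→d21:-→d22:-→d23:-→d24:-→d25:-→d26:-→d27:-→d28:-→d29:H2 -> H2
  del 110.74.125.24/29 (clear depth 29)
  + 0.0.0.0/0 (H1) depth=0
  + 110.64.0.0/12 (H1) depth=12
  del 219.18.62.224/28 (clear depth 28)
  lookup 117.192.236.250: bits 01110101110000 walk d0:H1→d1:H3→d2:-→d3:-→d4:-→d5:-→d6:-→d7:-→d8:-→d9:-→d10:-→d11:-→d12:H1→d13:-→d14:- -> H1

== LOOKUPS ==
["H1","H0","H0","H0","H0","H0","H2","H0","H0","H0","H1","H3","H2","H1"]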